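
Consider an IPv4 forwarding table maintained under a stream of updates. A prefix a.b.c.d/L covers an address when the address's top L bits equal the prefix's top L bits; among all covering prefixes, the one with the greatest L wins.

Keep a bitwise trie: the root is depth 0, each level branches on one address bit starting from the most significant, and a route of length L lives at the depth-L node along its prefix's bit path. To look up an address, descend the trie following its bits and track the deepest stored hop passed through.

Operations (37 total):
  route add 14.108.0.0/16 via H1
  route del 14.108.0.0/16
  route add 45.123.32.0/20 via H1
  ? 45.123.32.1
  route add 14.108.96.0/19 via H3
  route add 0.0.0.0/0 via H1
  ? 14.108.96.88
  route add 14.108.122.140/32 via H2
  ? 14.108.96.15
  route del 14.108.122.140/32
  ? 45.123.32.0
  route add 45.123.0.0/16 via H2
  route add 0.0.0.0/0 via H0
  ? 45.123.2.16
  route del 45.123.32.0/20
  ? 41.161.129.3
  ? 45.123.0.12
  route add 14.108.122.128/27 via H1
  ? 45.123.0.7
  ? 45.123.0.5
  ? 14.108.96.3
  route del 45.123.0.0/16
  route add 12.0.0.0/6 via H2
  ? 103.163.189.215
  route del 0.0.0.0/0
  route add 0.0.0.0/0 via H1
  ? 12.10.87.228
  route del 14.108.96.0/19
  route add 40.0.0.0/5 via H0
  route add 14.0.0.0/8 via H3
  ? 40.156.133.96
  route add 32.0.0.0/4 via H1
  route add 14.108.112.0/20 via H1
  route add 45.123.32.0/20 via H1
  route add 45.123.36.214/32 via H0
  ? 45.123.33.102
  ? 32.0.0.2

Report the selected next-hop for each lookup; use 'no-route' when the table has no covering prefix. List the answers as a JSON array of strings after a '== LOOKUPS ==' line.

Apply in order:
  add 14.108.0.0/16 -> H1 at depth 16
  del 14.108.0.0/16 (clear depth 16)
  add 45.123.32.0/20 -> H1 at depth 20
  lookup 45.123.32.1: bits 00101101011110110010 walk d0:-→d1:-→d2:-→d3:-→d4:-→d5:-→d6:-→d7:-→d8:-→d9:-→d10:-→d11:-→d12:-→d13:-→d14:-→d15:-→d16:-→d17:-→d18:-→d19:-→d20:H1 -> H1
  add 14.108.96.0/19 -> H3 at depth 19
  add 0.0.0.0/0 -> H1 at depth 0
  lookup 14.108.96.88: bits 0000111001101100011 walk d0:H1→d1:-→d2:-→d3:-→d4:-→d5:-→d6:-→d7:-→d8:-→d9:-→d10:-→d11:-→d12:-→d13:-→d14:-→d15:-→d16:-→d17:-→d18:-→d19:H3 -> H3
  add 14.108.122.140/32 -> H2 at depth 32
  lookup 14.108.96.15: bits 0000111001101100011 walk d0:H1→d1:-→d2:-→d3:-→d4:-→d5:-→d6:-→d7:-→d8:-→d9:-→d10:-→d11:-→d12:-→d13:-→d14:-→d15:-→d16:-→d17:-→d18:-→d19:H3 -> H3
  del 14.108.122.140/32 (clear depth 32)
  lookup 45.123.32.0: bits 00101101011110110010 walk d0:H1→d1:-→d2:-→d3:-→d4:-→d5:-→d6:-→d7:-→d8:-→d9:-→d10:-→d11:-→d12:-→d13:-→d14:-→d15:-→d16:-→d17:-→d18:-→d19:-→d20:H1 -> H1
  add 45.123.0.0/16 -> H2 at depth 16
  add 0.0.0.0/0 -> H0 at depth 0
  lookup 45.123.2.16: bits 001011010111101100 walk d0:H0→d1:-→d2:-→d3:-→d4:-→d5:-→d6:-→d7:-→d8:-→d9:-→d10:-→d11:-→d12:-→d13:-→d14:-→d15:-→d16:H2→d17:-→d18:- -> H2
  del 45.123.32.0/20 (clear depth 20)
  lookup 41.161.129.3: bits 00101 walk d0:H0→d1:-→d2:-→d3:-→d4:-→d5:- -> H0
  lookup 45.123.0.12: bits 001011010111101100 walk d0:H0→d1:-→d2:-→d3:-→d4:-→d5:-→d6:-→d7:-→d8:-→d9:-→d10:-→d11:-→d12:-→d13:-→d14:-→d15:-→d16:H2→d17:-→d18:- -> H2
  add 14.108.122.128/27 -> H1 at depth 27
  lookup 45.123.0.7: bits 001011010111101100 walk d0:H0→d1:-→d2:-→d3:-→d4:-→d5:-→d6:-→d7:-→d8:-→d9:-→d10:-→d11:-→d12:-→d13:-→d14:-→d15:-→d16:H2→d17:-→d18:- -> H2
  lookup 45.123.0.5: bits 001011010111101100 walk d0:H0→d1:-→d2:-→d3:-→d4:-→d5:-→d6:-→d7:-→d8:-→d9:-→d10:-→d11:-→d12:-→d13:-→d14:-→d15:-→d16:H2→d17:-→d18:- -> H2
  lookup 14.108.96.3: bits 0000111001101100011 walk d0:H0→d1:-→d2:-→d3:-→d4:-→d5:-→d6:-→d7:-→d8:-→d9:-→d10:-→d11:-→d12:-→d13:-→d14:-→d15:-→d16:-→d17:-→d18:-→d19:H3 -> H3
  del 45.123.0.0/16 (clear depth 16)
  add 12.0.0.0/6 -> H2 at depth 6
  lookup 103.163.189.215: bits 0 walk d0:H0→d1:- -> H0
  del 0.0.0.0/0 (clear depth 0)
  add 0.0.0.0/0 -> H1 at depth 0
  lookup 12.10.87.228: bits 000011 walk d0:H1→d1:-→d2:-→d3:-→d4:-→d5:-→d6:H2 -> H2
  del 14.108.96.0/19 (clear depth 19)
  add 40.0.0.0/5 -> H0 at depth 5
  add 14.0.0.0/8 -> H3 at depth 8
  lookup 40.156.133.96: bits 00101 walk d0:H1→d1:-→d2:-→d3:-→d4:-→d5:H0 -> H0
  add 32.0.0.0/4 -> H1 at depth 4
  add 14.108.112.0/20 -> H1 at depth 20
  add 45.123.32.0/20 -> H1 at depth 20
  add 45.123.36.214/32 -> H0 at depth 32
  lookup 45.123.33.102: bits 001011010111101100100 walk d0:H1→d1:-→d2:-→d3:-→d4:H1→d5:H0→d6:-→d7:-→d8:-→d9:-→d10:-→d11:-→d12:-→d13:-→d14:-→d15:-→d16:-→d17:-→d18:-→d19:-→d20:H1→d21:- -> H1
  lookup 32.0.0.2: bits 0010 walk d0:H1→d1:-→d2:-→d3:-→d4:H1 -> H1

== LOOKUPS ==
["H1","H3","H3","H1","H2","H0","H2","H2","H2","H3","H0","H2","H0","H1","H1"]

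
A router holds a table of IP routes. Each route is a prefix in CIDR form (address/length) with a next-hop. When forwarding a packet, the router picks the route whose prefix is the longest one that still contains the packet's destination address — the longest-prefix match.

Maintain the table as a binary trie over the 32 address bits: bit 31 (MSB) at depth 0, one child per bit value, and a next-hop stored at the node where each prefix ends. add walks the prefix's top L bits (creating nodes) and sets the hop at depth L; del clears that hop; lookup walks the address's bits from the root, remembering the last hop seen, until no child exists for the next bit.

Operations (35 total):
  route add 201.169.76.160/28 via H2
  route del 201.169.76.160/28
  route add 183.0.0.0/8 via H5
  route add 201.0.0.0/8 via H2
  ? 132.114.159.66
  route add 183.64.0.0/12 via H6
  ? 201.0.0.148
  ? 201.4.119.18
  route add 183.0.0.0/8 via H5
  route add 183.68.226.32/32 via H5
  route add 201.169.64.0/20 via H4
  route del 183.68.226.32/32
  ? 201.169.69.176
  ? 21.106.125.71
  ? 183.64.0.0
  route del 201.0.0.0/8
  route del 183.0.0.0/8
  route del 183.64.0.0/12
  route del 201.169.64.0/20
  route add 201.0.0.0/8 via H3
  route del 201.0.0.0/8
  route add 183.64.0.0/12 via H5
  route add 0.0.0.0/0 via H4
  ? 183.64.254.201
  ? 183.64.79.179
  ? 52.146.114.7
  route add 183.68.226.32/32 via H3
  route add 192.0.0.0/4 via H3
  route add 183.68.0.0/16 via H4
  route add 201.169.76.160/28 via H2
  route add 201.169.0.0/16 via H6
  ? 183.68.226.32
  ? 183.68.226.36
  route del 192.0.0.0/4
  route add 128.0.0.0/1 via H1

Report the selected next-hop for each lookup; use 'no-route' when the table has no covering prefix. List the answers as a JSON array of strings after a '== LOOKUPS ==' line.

Process each operation:
  add 201.169.76.160/28 -> H2 at depth 28
  - 201.169.76.160/28 clear@28
  add 183.0.0.0/8 -> H5 at depth 8
  add 201.0.0.0/8 -> H2 at depth 8
  lookup 132.114.159.66: bits 10 walk d0:-→d1:-→d2:- -> no-route
  add 183.64.0.0/12 -> H6 at depth 12
  lookup 201.0.0.148: bits 11001001 walk d0:-→d1:-→d2:-→d3:-→d4:-→d5:-→d6:-→d7:-→d8:H2 -> H2
  lookup 201.4.119.18: bits 11001001 walk d0:-→d1:-→d2:-→d3:-→d4:-→d5:-→d6:-→d7:-→d8:H2 -> H2
  add 183.0.0.0/8 -> H5 at depth 8
  add 183.68.226.32/32 -> H5 at depth 32
  add 201.169.64.0/20 -> H4 at depth 20
  - 183.68.226.32/32 clear@32
  lookup 201.169.69.176: bits 11001001101010010100 walk d0:-→d1:-→d2:-→d3:-→d4:-→d5:-→d6:-→d7:-→d8:H2→d9:-→d10:-→d11:-→d12:-→d13:-→d14:-→d15:-→d16:-→d17:-→d18:-→d19:-→d20:H4 -> H4
  lookup 21.106.125.71: bits ε walk d0:- -> no-route
  lookup 183.64.0.0: bits 1011011101000 walk d0:-→d1:-→d2:-→d3:-→d4:-→d5:-→d6:-→d7:-→d8:H5→d9:-→d10:-→d11:-→d12:H6→d13:- -> H6
  - 201.0.0.0/8 clear@8
  - 183.0.0.0/8 clear@8
  - 183.64.0.0/12 clear@12
  - 201.169.64.0/20 clear@20
  add 201.0.0.0/8 -> H3 at depth 8
  - 201.0.0.0/8 clear@8
  add 183.64.0.0/12 -> H5 at depth 12
  add 0.0.0.0/0 -> H4 at depth 0
  lookup 183.64.254.201: bits 1011011101000 walk d0:H4→d1:-→d2:-→d3:-→d4:-→d5:-→d6:-→d7:-→d8:-→d9:-→d10:-→d11:-→d12:H5→d13:- -> H5
  lookup 183.64.79.179: bits 1011011101000 walk d0:H4→d1:-→d2:-→d3:-→d4:-→d5:-→d6:-→d7:-→d8:-→d9:-→d10:-→d11:-→d12:H5→d13:- -> H5
  lookup 52.146.114.7: bits ε walk d0:H4 -> H4
  add 183.68.226.32/32 -> H3 at depth 32
  add 192.0.0.0/4 -> H3 at depth 4
  add 183.68.0.0/16 -> H4 at depth 16
  add 201.169.76.160/28 -> H2 at depth 28
  add 201.169.0.0/16 -> H6 at depth 16
  lookup 183.68.226.32: bits 10110111010001001110001000100000 walk d0:H4→d1:-→d2:-→d3:-→d4:-→d5:-→d6:-→d7:-→d8:-→d9:-→d10:-→d11:-→d12:H5→d13:-→d14:-→d15:-→d16:H4→d17:-→d18:-→d19:-→d20:-→d21:-→d22:-→d23:-→d24:-→d25:-→d26:-→d27:-→d28:-→d29:-→d30:-→d31:-→d32:H3 -> H3
  lookup 183.68.226.36: bits 10110111010001001110001000100 walk d0:H4→d1:-→d2:-→d3:-→d4:-→d5:-→d6:-→d7:-→d8:-→d9:-→d10:-→d11:-→d12:H5→d13:-→d14:-→d15:-→d16:H4→d17:-→d18:-→d19:-→d20:-→d21:-→d22:-→d23:-→d24:-→d25:-→d26:-→d27:-→d28:-→d29:- -> H4
  - 192.0.0.0/4 clear@4
  add 128.0.0.0/1 -> H1 at depth 1

== LOOKUPS ==
["no-route","H2","H2","H4","no-route","H6","H5","H5","H4","H3","H4"]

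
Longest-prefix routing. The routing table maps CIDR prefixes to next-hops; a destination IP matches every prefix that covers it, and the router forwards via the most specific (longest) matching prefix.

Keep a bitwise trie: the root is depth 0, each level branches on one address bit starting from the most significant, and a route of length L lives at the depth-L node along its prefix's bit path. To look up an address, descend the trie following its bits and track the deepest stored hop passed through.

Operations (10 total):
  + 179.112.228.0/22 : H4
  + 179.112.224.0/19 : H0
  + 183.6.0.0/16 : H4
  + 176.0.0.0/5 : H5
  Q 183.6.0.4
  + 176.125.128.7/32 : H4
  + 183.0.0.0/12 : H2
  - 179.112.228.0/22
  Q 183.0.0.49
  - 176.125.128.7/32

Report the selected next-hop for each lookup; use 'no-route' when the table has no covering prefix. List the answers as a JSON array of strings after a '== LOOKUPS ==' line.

Apply in order:
  + 179.112.228.0/22 (H4) depth=22
  + 179.112.224.0/19 (H0) depth=19
  + 183.6.0.0/16 (H4) depth=16
  + 176.0.0.0/5 (H5) depth=5
  Q 183.6.0.4: descend 1011011100000110 ; hops seen [H5,H4] ; pick H4
  + 176.125.128.7/32 (H4) depth=32
  + 183.0.0.0/12 (H2) depth=12
  del 179.112.228.0/22 (clear depth 22)
  Q 183.0.0.49: descend 1011011100000 ; hops seen [H5,H2] ; pick H2
  del 176.125.128.7/32 (clear depth 32)

== LOOKUPS ==
["H4","H2"]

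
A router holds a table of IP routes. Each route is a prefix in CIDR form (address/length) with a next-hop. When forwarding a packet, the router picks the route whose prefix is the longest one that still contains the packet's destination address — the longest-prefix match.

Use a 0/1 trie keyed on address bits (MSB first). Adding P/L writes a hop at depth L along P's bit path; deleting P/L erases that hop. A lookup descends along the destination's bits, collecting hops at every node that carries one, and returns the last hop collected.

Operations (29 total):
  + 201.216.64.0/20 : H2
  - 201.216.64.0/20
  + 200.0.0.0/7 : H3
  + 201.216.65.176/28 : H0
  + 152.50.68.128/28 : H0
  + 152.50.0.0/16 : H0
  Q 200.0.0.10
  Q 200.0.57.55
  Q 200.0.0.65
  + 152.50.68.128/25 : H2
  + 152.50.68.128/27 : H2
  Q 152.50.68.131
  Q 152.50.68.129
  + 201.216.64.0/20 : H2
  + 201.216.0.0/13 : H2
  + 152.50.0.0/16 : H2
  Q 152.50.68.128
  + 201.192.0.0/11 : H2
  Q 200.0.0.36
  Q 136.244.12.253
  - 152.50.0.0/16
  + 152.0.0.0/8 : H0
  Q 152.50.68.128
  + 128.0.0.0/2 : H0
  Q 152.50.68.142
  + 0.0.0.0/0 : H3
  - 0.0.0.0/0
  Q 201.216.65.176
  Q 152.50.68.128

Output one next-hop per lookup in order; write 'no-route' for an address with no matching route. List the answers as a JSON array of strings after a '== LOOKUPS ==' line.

Trace:
  + 201.216.64.0/20 (H2) depth=20
  - 201.216.64.0/20 clear@20
  + 200.0.0.0/7 (H3) depth=7
  + 201.216.65.176/28 (H0) depth=28
  + 152.50.68.128/28 (H0) depth=28
  + 152.50.0.0/16 (H0) depth=16
  Q 200.0.0.10: descend 1100100 ; hops seen [H3] ; pick H3
  Q 200.0.57.55: descend 1100100 ; hops seen [H3] ; pick H3
  Q 200.0.0.65: descend 1100100 ; hops seen [H3] ; pick H3
  + 152.50.68.128/25 (H2) depth=25
  + 152.50.68.128/27 (H2) depth=27
  Q 152.50.68.131: descend 1001100000110010010001001000 ; hops seen [H0,H2,H2,H0] ; pick H0
  Q 152.50.68.129: descend 1001100000110010010001001000 ; hops seen [H0,H2,H2,H0] ; pick H0
  + 201.216.64.0/20 (H2) depth=20
  + 201.216.0.0/13 (H2) depth=13
  + 152.50.0.0/16 (H2) depth=16
  Q 152.50.68.128: descend 1001100000110010010001001000 ; hops seen [H2,H2,H2,H0] ; pick H0
  + 201.192.0.0/11 (H2) depth=11
  Q 200.0.0.36: descend 1100100 ; hops seen [H3] ; pick H3
  Q 136.244.12.253: descend 100 ; hops seen [∅] ; pick no-route
  - 152.50.0.0/16 clear@16
  + 152.0.0.0/8 (H0) depth=8
  Q 152.50.68.128: descend 1001100000110010010001001000 ; hops seen [H0,H2,H2,H0] ; pick H0
  + 128.0.0.0/2 (H0) depth=2
  Q 152.50.68.142: descend 1001100000110010010001001000 ; hops seen [H0,H0,H2,H2,H0] ; pick H0
  + 0.0.0.0/0 (H3) depth=0
  - 0.0.0.0/0 clear@0
  Q 201.216.65.176: descend 1100100111011000010000011011 ; hops seen [H3,H2,H2,H2,H0] ; pick H0
  Q 152.50.68.128: descend 1001100000110010010001001000 ; hops seen [H0,H0,H2,H2,H0] ; pick H0

== LOOKUPS ==
["H3","H3","H3","H0","H0","H0","H3","no-route","H0","H0","H0","H0"]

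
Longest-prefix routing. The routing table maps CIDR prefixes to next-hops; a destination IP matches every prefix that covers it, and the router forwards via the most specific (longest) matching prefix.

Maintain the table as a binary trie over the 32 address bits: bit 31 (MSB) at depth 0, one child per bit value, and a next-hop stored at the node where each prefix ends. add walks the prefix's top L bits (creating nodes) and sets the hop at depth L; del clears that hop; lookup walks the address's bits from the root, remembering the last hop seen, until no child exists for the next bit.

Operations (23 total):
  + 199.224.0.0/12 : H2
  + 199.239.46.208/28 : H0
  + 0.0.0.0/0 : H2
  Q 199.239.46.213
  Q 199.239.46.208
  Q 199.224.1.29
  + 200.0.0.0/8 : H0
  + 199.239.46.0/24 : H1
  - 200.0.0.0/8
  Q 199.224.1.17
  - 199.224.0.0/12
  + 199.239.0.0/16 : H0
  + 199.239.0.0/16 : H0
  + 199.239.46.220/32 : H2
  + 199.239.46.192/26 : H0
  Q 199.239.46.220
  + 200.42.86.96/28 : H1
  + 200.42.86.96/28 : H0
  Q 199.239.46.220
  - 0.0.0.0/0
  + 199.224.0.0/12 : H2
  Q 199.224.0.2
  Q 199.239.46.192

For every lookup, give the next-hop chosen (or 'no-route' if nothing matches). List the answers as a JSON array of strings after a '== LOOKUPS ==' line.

Process each operation:
  add 199.224.0.0/12 -> H2 at depth 12
  add 199.239.46.208/28 -> H0 at depth 28
  add 0.0.0.0/0 -> H2 at depth 0
  lookup 199.239.46.213: bits 1100011111101111001011101101 walk d0:H2→d1:-→d2:-→d3:-→d4:-→d5:-→d6:-→d7:-→d8:-→d9:-→d10:-→d11:-→d12:H2→d13:-→d14:-→d15:-→d16:-→d17:-→d18:-→d19:-→d20:-→d21:-→d22:-→d23:-→d24:-→d25:-→d26:-→d27:-→d28:H0 -> H0
  lookup 199.239.46.208: bits 1100011111101111001011101101 walk d0:H2→d1:-→d2:-→d3:-→d4:-→d5:-→d6:-→d7:-→d8:-→d9:-→d10:-→d11:-→d12:H2→d13:-→d14:-→d15:-→d16:-→d17:-→d18:-→d19:-→d20:-→d21:-→d22:-→d23:-→d24:-→d25:-→d26:-→d27:-→d28:H0 -> H0
  lookup 199.224.1.29: bits 110001111110 walk d0:H2→d1:-→d2:-→d3:-→d4:-→d5:-→d6:-→d7:-→d8:-→d9:-→d10:-→d11:-→d12:H2 -> H2
  add 200.0.0.0/8 -> H0 at depth 8
  add 199.239.46.0/24 -> H1 at depth 24
  del 200.0.0.0/8 (clear depth 8)
  lookup 199.224.1.17: bits 110001111110 walk d0:H2→d1:-→d2:-→d3:-→d4:-→d5:-→d6:-→d7:-→d8:-→d9:-→d10:-→d11:-→d12:H2 -> H2
  del 199.224.0.0/12 (clear depth 12)
  add 199.239.0.0/16 -> H0 at depth 16
  add 199.239.0.0/16 -> H0 at depth 16
  add 199.239.46.220/32 -> H2 at depth 32
  add 199.239.46.192/26 -> H0 at depth 26
  lookup 199.239.46.220: bits 11000111111011110010111011011100 walk d0:H2→d1:-→d2:-→d3:-→d4:-→d5:-→d6:-→d7:-→d8:-→d9:-→d10:-→d11:-→d12:-→d13:-→d14:-→d15:-→d16:H0→d17:-→d18:-→d19:-→d20:-→d21:-→d22:-→d23:-→d24:H1→d25:-→d26:H0→d27:-→d28:H0→d29:-→d30:-→d31:-→d32:H2 -> H2
  add 200.42.86.96/28 -> H1 at depth 28
  add 200.42.86.96/28 -> H0 at depth 28
  lookup 199.239.46.220: bits 11000111111011110010111011011100 walk d0:H2→d1:-→d2:-→d3:-→d4:-→d5:-→d6:-→d7:-→d8:-→d9:-→d10:-→d11:-→d12:-→d13:-→d14:-→d15:-→d16:H0→d17:-→d18:-→d19:-→d20:-→d21:-→d22:-→d23:-→d24:H1→d25:-→d26:H0→d27:-→d28:H0→d29:-→d30:-→d31:-→d32:H2 -> H2
  del 0.0.0.0/0 (clear depth 0)
  add 199.224.0.0/12 -> H2 at depth 12
  lookup 199.224.0.2: bits 110001111110 walk d0:-→d1:-→d2:-→d3:-→d4:-→d5:-→d6:-→d7:-→d8:-→d9:-→d10:-→d11:-→d12:H2 -> H2
  lookup 199.239.46.192: bits 110001111110111100101110110 walk d0:-→d1:-→d2:-→d3:-→d4:-→d5:-→d6:-→d7:-→d8:-→d9:-→d10:-→d11:-→d12:H2→d13:-→d14:-→d15:-→d16:H0→d17:-→d18:-→d19:-→d20:-→d21:-→d22:-→d23:-→d24:H1→d25:-→d26:H0→d27:- -> H0

== LOOKUPS ==
["H0","H0","H2","H2","H2","H2","H2","H0"]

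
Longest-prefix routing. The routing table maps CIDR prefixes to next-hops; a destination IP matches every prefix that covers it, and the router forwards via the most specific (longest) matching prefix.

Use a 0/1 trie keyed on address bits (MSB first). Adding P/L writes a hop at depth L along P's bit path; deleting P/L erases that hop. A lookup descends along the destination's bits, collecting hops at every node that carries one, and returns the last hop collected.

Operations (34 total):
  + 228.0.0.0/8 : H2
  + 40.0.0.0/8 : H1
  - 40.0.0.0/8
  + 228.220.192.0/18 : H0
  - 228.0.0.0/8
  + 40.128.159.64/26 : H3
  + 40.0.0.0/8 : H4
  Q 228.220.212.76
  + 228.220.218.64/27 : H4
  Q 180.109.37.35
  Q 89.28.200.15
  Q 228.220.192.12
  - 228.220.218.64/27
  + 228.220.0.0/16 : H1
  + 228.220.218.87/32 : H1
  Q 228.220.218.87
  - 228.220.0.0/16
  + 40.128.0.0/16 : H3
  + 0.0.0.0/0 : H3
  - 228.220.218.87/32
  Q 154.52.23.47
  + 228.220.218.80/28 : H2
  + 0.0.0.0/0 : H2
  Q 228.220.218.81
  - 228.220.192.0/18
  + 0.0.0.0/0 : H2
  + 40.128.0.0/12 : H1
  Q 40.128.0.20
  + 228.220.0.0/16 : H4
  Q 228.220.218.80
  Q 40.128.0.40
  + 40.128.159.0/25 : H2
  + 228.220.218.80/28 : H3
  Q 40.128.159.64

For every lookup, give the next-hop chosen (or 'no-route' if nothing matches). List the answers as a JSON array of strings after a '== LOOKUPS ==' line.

Apply in order:
  + 228.0.0.0/8 (H2) depth=8
  + 40.0.0.0/8 (H1) depth=8
  - 40.0.0.0/8 clear@8
  + 228.220.192.0/18 (H0) depth=18
  - 228.0.0.0/8 clear@8
  + 40.128.159.64/26 (H3) depth=26
  + 40.0.0.0/8 (H4) depth=8
  ? 228.220.212.76  path d0:-→d1:-→d2:-→d3:-→d4:-→d5:-→d6:-→d7:-→d8:-→d9:-→d10:-→d11:-→d12:-→d13:-→d14:-→d15:-→d16:-→d17:-→d18:H0  best=H0
  + 228.220.218.64/27 (H4) depth=27
  ? 180.109.37.35  path d0:-→d1:-  best=no-route
  ? 89.28.200.15  path d0:-→d1:-  best=no-route
  ? 228.220.192.12  path d0:-→d1:-→d2:-→d3:-→d4:-→d5:-→d6:-→d7:-→d8:-→d9:-→d10:-→d11:-→d12:-→d13:-→d14:-→d15:-→d16:-→d17:-→d18:H0→d19:-  best=H0
  - 228.220.218.64/27 clear@27
  + 228.220.0.0/16 (H1) depth=16
  + 228.220.218.87/32 (H1) depth=32
  ? 228.220.218.87  path d0:-→d1:-→d2:-→d3:-→d4:-→d5:-→d6:-→d7:-→d8:-→d9:-→d10:-→d11:-→d12:-→d13:-→d14:-→d15:-→d16:H1→d17:-→d18:H0→d19:-→d20:-→d21:-→d22:-→d23:-→d24:-→d25:-→d26:-→d27:-→d28:-→d29:-→d30:-→d31:-→d32:H1  best=H1
  - 228.220.0.0/16 clear@16
  + 40.128.0.0/16 (H3) depth=16
  + 0.0.0.0/0 (H3) depth=0
  - 228.220.218.87/32 clear@32
  ? 154.52.23.47  path d0:H3→d1:-  best=H3
  + 228.220.218.80/28 (H2) depth=28
  + 0.0.0.0/0 (H2) depth=0
  ? 228.220.218.81  path d0:H2→d1:-→d2:-→d3:-→d4:-→d5:-→d6:-→d7:-→d8:-→d9:-→d10:-→d11:-→d12:-→d13:-→d14:-→d15:-→d16:-→d17:-→d18:H0→d19:-→d20:-→d21:-→d22:-→d23:-→d24:-→d25:-→d26:-→d27:-→d28:H2→d29:-  best=H2
  - 228.220.192.0/18 clear@18
  + 0.0.0.0/0 (H2) depth=0
  + 40.128.0.0/12 (H1) depth=12
  ? 40.128.0.20  path d0:H2→d1:-→d2:-→d3:-→d4:-→d5:-→d6:-→d7:-→d8:H4→d9:-→d10:-→d11:-→d12:H1→d13:-→d14:-→d15:-→d16:H3  best=H3
  + 228.220.0.0/16 (H4) depth=16
  ? 228.220.218.80  path d0:H2→d1:-→d2:-→d3:-→d4:-→d5:-→d6:-→d7:-→d8:-→d9:-→d10:-→d11:-→d12:-→d13:-→d14:-→d15:-→d16:H4→d17:-→d18:-→d19:-→d20:-→d21:-→d22:-→d23:-→d24:-→d25:-→d26:-→d27:-→d28:H2→d29:-  best=H2
  ? 40.128.0.40  path d0:H2→d1:-→d2:-→d3:-→d4:-→d5:-→d6:-→d7:-→d8:H4→d9:-→d10:-→d11:-→d12:H1→d13:-→d14:-→d15:-→d16:H3  best=H3
  + 40.128.159.0/25 (H2) depth=25
  + 228.220.218.80/28 (H3) depth=28
  ? 40.128.159.64  path d0:H2→d1:-→d2:-→d3:-→d4:-→d5:-→d6:-→d7:-→d8:H4→d9:-→d10:-→d11:-→d12:H1→d13:-→d14:-→d15:-→d16:H3→d17:-→d18:-→d19:-→d20:-→d21:-→d22:-→d23:-→d24:-→d25:H2→d26:H3  best=H3

== LOOKUPS ==
["H0","no-route","no-route","H0","H1","H3","H2","H3","H2","H3","H3"]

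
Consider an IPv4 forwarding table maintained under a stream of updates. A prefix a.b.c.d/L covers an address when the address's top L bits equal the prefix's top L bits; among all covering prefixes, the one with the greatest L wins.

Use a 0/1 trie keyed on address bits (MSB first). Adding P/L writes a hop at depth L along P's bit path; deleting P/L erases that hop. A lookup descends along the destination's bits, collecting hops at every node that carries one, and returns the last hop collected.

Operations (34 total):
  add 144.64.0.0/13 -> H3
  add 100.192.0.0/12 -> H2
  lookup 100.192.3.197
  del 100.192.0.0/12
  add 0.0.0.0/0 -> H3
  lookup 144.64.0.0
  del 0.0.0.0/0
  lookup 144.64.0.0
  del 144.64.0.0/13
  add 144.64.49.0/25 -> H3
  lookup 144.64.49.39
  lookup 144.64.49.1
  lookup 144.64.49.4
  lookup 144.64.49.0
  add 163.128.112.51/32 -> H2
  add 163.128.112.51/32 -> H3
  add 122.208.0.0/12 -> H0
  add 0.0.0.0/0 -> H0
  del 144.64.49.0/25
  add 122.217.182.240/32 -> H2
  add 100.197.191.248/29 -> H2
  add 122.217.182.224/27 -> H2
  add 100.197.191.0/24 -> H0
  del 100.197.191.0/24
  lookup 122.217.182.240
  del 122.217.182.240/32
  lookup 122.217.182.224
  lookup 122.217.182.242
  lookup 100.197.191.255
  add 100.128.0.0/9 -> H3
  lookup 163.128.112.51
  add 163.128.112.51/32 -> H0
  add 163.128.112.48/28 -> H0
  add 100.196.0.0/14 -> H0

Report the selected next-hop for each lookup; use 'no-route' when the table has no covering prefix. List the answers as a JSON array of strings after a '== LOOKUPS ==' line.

Trace:
  + 144.64.0.0/13 (H3) depth=13
  + 100.192.0.0/12 (H2) depth=12
  lookup 100.192.3.197: bits 011001001100 walk d0:-→d1:-→d2:-→d3:-→d4:-→d5:-→d6:-→d7:-→d8:-→d9:-→d10:-→d11:-→d12:H2 -> H2
  del 100.192.0.0/12 (clear depth 12)
  + 0.0.0.0/0 (H3) depth=0
  lookup 144.64.0.0: bits 1001000001000 walk d0:H3→d1:-→d2:-→d3:-→d4:-→d5:-→d6:-→d7:-→d8:-→d9:-→d10:-→d11:-→d12:-→d13:H3 -> H3
  del 0.0.0.0/0 (clear depth 0)
  lookup 144.64.0.0: bits 1001000001000 walk d0:-→d1:-→d2:-→d3:-→d4:-→d5:-→d6:-→d7:-→d8:-→d9:-→d10:-→d11:-→d12:-→d13:H3 -> H3
  del 144.64.0.0/13 (clear depth 13)
  + 144.64.49.0/25 (H3) depth=25
  lookup 144.64.49.39: bits 1001000001000000001100010 walk d0:-→d1:-→d2:-→d3:-→d4:-→d5:-→d6:-→d7:-→d8:-→d9:-→d10:-→d11:-→d12:-→d13:-→d14:-→d15:-→d16:-→d17:-→d18:-→d19:-→d20:-→d21:-→d22:-→d23:-→d24:-→d25:H3 -> H3
  lookup 144.64.49.1: bits 1001000001000000001100010 walk d0:-→d1:-→d2:-→d3:-→d4:-→d5:-→d6:-→d7:-→d8:-→d9:-→d10:-→d11:-→d12:-→d13:-→d14:-→d15:-→d16:-→d17:-→d18:-→d19:-→d20:-→d21:-→d22:-→d23:-→d24:-→d25:H3 -> H3
  lookup 144.64.49.4: bits 1001000001000000001100010 walk d0:-→d1:-→d2:-→d3:-→d4:-→d5:-→d6:-→d7:-→d8:-→d9:-→d10:-→d11:-→d12:-→d13:-→d14:-→d15:-→d16:-→d17:-→d18:-→d19:-→d20:-→d21:-→d22:-→d23:-→d24:-→d25:H3 -> H3
  lookup 144.64.49.0: bits 1001000001000000001100010 walk d0:-→d1:-→d2:-→d3:-→d4:-→d5:-→d6:-→d7:-→d8:-→d9:-→d10:-→d11:-→d12:-→d13:-→d14:-→d15:-→d16:-→d17:-→d18:-→d19:-→d20:-→d21:-→d22:-→d23:-→d24:-→d25:H3 -> H3
  + 163.128.112.51/32 (H2) depth=32
  + 163.128.112.51/32 (H3) depth=32
  + 122.208.0.0/12 (H0) depth=12
  + 0.0.0.0/0 (H0) depth=0
  del 144.64.49.0/25 (clear depth 25)
  + 122.217.182.240/32 (H2) depth=32
  + 100.197.191.248/29 (H2) depth=29
  + 122.217.182.224/27 (H2) depth=27
  + 100.197.191.0/24 (H0) depth=24
  del 100.197.191.0/24 (clear depth 24)
  lookup 122.217.182.240: bits 01111010110110011011011011110000 walk d0:H0→d1:-→d2:-→d3:-→d4:-→d5:-→d6:-→d7:-→d8:-→d9:-→d10:-→d11:-→d12:H0→d13:-→d14:-→d15:-→d16:-→d17:-→d18:-→d19:-→d20:-→d21:-→d22:-→d23:-→d24:-→d25:-→d26:-→d27:H2→d28:-→d29:-→d30:-→d31:-→d32:H2 -> H2
  del 122.217.182.240/32 (clear depth 32)
  lookup 122.217.182.224: bits 011110101101100110110110111 walk d0:H0→d1:-→d2:-→d3:-→d4:-→d5:-→d6:-→d7:-→d8:-→d9:-→d10:-→d11:-→d12:H0→d13:-→d14:-→d15:-→d16:-→d17:-→d18:-→d19:-→d20:-→d21:-→d22:-→d23:-→d24:-→d25:-→d26:-→d27:H2 -> H2
  lookup 122.217.182.242: bits 011110101101100110110110111100 walk d0:H0→d1:-→d2:-→d3:-→d4:-→d5:-→d6:-→d7:-→d8:-→d9:-→d10:-→d11:-→d12:H0→d13:-→d14:-→d15:-→d16:-→d17:-→d18:-→d19:-→d20:-→d21:-→d22:-→d23:-→d24:-→d25:-→d26:-→d27:H2→d28:-→d29:-→d30:- -> H2
  lookup 100.197.191.255: bits 01100100110001011011111111111 walk d0:H0→d1:-→d2:-→d3:-→d4:-→d5:-→d6:-→d7:-→d8:-→d9:-→d10:-→d11:-→d12:-→d13:-→d14:-→d15:-→d16:-→d17:-→d18:-→d19:-→d20:-→d21:-→d22:-→d23:-→d24:-→d25:-→d26:-→d27:-→d28:-→d29:H2 -> H2
  + 100.128.0.0/9 (H3) depth=9
  lookup 163.128.112.51: bits 10100011100000000111000000110011 walk d0:H0→d1:-→d2:-→d3:-→d4:-→d5:-→d6:-→d7:-→d8:-→d9:-→d10:-→d11:-→d12:-→d13:-→d14:-→d15:-→d16:-→d17:-→d18:-→d19:-→d20:-→d21:-→d22:-→d23:-→d24:-→d25:-→d26:-→d27:-→d28:-→d29:-→d30:-→d31:-→d32:H3 -> H3
  + 163.128.112.51/32 (H0) depth=32
  + 163.128.112.48/28 (H0) depth=28
  + 100.196.0.0/14 (H0) depth=14

== LOOKUPS ==
["H2","H3","H3","H3","H3","H3","H3","H2","H2","H2","H2","H3"]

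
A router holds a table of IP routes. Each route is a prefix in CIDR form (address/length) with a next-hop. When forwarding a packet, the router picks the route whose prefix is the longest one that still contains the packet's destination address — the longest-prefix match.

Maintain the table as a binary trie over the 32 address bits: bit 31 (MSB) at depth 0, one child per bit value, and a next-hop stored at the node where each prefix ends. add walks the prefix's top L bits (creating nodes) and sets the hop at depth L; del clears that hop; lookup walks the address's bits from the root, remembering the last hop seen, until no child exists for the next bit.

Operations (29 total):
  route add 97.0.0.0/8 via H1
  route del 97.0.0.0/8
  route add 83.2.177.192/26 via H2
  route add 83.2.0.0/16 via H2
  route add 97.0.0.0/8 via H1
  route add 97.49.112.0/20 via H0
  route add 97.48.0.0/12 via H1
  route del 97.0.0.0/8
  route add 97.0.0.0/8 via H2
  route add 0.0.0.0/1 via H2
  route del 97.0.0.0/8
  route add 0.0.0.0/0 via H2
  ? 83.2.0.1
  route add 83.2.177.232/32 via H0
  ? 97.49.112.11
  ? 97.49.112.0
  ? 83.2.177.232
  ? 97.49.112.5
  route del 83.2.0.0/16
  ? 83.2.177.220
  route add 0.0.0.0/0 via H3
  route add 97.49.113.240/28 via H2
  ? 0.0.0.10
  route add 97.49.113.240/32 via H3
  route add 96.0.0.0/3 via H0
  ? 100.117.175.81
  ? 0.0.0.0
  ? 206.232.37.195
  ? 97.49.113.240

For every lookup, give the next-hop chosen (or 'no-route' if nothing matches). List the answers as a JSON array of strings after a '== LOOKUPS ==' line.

Trace:
  add 97.0.0.0/8 -> H1 at depth 8
  del 97.0.0.0/8 (clear depth 8)
  add 83.2.177.192/26 -> H2 at depth 26
  add 83.2.0.0/16 -> H2 at depth 16
  add 97.0.0.0/8 -> H1 at depth 8
  add 97.49.112.0/20 -> H0 at depth 20
  add 97.48.0.0/12 -> H1 at depth 12
  del 97.0.0.0/8 (clear depth 8)
  add 97.0.0.0/8 -> H2 at depth 8
  add 0.0.0.0/1 -> H2 at depth 1
  del 97.0.0.0/8 (clear depth 8)
  add 0.0.0.0/0 -> H2 at depth 0
  lookup 83.2.0.1: bits 0101001100000010 walk d0:H2→d1:H2→d2:-→d3:-→d4:-→d5:-→d6:-→d7:-→d8:-→d9:-→d10:-→d11:-→d12:-→d13:-→d14:-→d15:-→d16:H2 -> H2
  add 83.2.177.232/32 -> H0 at depth 32
  lookup 97.49.112.11: bits 01100001001100010111 walk d0:H2→d1:H2→d2:-→d3:-→d4:-→d5:-→d6:-→d7:-→d8:-→d9:-→d10:-→d11:-→d12:H1→d13:-→d14:-→d15:-→d16:-→d17:-→d18:-→d19:-→d20:H0 -> H0
  lookup 97.49.112.0: bits 01100001001100010111 walk d0:H2→d1:H2→d2:-→d3:-→d4:-→d5:-→d6:-→d7:-→d8:-→d9:-→d10:-→d11:-→d12:H1→d13:-→d14:-→d15:-→d16:-→d17:-→d18:-→d19:-→d20:H0 -> H0
  lookup 83.2.177.232: bits 01010011000000101011000111101000 walk d0:H2→d1:H2→d2:-→d3:-→d4:-→d5:-→d6:-→d7:-→d8:-→d9:-→d10:-→d11:-→d12:-→d13:-→d14:-→d15:-→d16:H2→d17:-→d18:-→d19:-→d20:-→d21:-→d22:-→d23:-→d24:-→d25:-→d26:H2→d27:-→d28:-→d29:-→d30:-→d31:-→d32:H0 -> H0
  lookup 97.49.112.5: bits 01100001001100010111 walk d0:H2→d1:H2→d2:-→d3:-→d4:-→d5:-→d6:-→d7:-→d8:-→d9:-→d10:-→d11:-→d12:H1→d13:-→d14:-→d15:-→d16:-→d17:-→d18:-→d19:-→d20:H0 -> H0
  del 83.2.0.0/16 (clear depth 16)
  lookup 83.2.177.220: bits 01010011000000101011000111 walk d0:H2→d1:H2→d2:-→d3:-→d4:-→d5:-→d6:-→d7:-→d8:-→d9:-→d10:-→d11:-→d12:-→d13:-→d14:-→d15:-→d16:-→d17:-→d18:-→d19:-→d20:-→d21:-→d22:-→d23:-→d24:-→d25:-→d26:H2 -> H2
  add 0.0.0.0/0 -> H3 at depth 0
  add 97.49.113.240/28 -> H2 at depth 28
  lookup 0.0.0.10: bits 0 walk d0:H3→d1:H2 -> H2
  add 97.49.113.240/32 -> H3 at depth 32
  add 96.0.0.0/3 -> H0 at depth 3
  lookup 100.117.175.81: bits 01100 walk d0:H3→d1:H2→d2:-→d3:H0→d4:-→d5:- -> H0
  lookup 0.0.0.0: bits 0 walk d0:H3→d1:H2 -> H2
  lookup 206.232.37.195: bits ε walk d0:H3 -> H3
  lookup 97.49.113.240: bits 01100001001100010111000111110000 walk d0:H3→d1:H2→d2:-→d3:H0→d4:-→d5:-→d6:-→d7:-→d8:-→d9:-→d10:-→d11:-→d12:H1→d13:-→d14:-→d15:-→d16:-→d17:-→d18:-→d19:-→d20:H0→d21:-→d22:-→d23:-→d24:-→d25:-→d26:-→d27:-→d28:H2→d29:-→d30:-→d31:-→d32:H3 -> H3

== LOOKUPS ==
["H2","H0","H0","H0","H0","H2","H2","H0","H2","H3","H3"]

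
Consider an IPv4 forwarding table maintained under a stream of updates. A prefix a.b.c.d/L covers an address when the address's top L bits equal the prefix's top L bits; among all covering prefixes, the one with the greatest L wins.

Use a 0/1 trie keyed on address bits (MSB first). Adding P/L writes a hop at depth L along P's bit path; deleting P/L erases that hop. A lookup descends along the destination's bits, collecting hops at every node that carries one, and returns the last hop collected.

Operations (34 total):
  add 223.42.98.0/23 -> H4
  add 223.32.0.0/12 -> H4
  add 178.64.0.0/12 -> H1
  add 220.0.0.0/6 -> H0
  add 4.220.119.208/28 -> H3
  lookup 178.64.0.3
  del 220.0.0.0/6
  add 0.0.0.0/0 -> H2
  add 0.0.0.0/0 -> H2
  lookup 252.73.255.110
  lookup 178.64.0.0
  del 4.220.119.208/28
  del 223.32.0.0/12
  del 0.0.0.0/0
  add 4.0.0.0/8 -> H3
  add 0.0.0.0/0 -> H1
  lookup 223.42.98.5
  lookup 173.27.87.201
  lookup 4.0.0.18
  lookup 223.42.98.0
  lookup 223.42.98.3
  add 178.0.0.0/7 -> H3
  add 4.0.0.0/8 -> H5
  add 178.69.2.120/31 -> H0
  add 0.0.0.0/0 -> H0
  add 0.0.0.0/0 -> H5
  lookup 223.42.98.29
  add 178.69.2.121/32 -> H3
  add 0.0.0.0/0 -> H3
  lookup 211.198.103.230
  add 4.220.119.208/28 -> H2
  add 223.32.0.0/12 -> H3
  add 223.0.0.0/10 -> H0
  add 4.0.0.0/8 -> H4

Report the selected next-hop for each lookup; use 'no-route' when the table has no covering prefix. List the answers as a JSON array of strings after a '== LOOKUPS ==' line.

Trace:
  add 223.42.98.0/23 -> H4 at depth 23
  add 223.32.0.0/12 -> H4 at depth 12
  add 178.64.0.0/12 -> H1 at depth 12
  add 220.0.0.0/6 -> H0 at depth 6
  add 4.220.119.208/28 -> H3 at depth 28
  ? 178.64.0.3  path d0:-→d1:-→d2:-→d3:-→d4:-→d5:-→d6:-→d7:-→d8:-→d9:-→d10:-→d11:-→d12:H1  best=H1
  del 220.0.0.0/6 (clear depth 6)
  add 0.0.0.0/0 -> H2 at depth 0
  add 0.0.0.0/0 -> H2 at depth 0
  ? 252.73.255.110  path d0:H2→d1:-→d2:-  best=H2
  ? 178.64.0.0  path d0:H2→d1:-→d2:-→d3:-→d4:-→d5:-→d6:-→d7:-→d8:-→d9:-→d10:-→d11:-→d12:H1  best=H1
  del 4.220.119.208/28 (clear depth 28)
  del 223.32.0.0/12 (clear depth 12)
  del 0.0.0.0/0 (clear depth 0)
  add 4.0.0.0/8 -> H3 at depth 8
  add 0.0.0.0/0 -> H1 at depth 0
  ? 223.42.98.5  path d0:H1→d1:-→d2:-→d3:-→d4:-→d5:-→d6:-→d7:-→d8:-→d9:-→d10:-→d11:-→d12:-→d13:-→d14:-→d15:-→d16:-→d17:-→d18:-→d19:-→d20:-→d21:-→d22:-→d23:H4  best=H4
  ? 173.27.87.201  path d0:H1→d1:-→d2:-→d3:-  best=H1
  ? 4.0.0.18  path d0:H1→d1:-→d2:-→d3:-→d4:-→d5:-→d6:-→d7:-→d8:H3  best=H3
  ? 223.42.98.0  path d0:H1→d1:-→d2:-→d3:-→d4:-→d5:-→d6:-→d7:-→d8:-→d9:-→d10:-→d11:-→d12:-→d13:-→d14:-→d15:-→d16:-→d17:-→d18:-→d19:-→d20:-→d21:-→d22:-→d23:H4  best=H4
  ? 223.42.98.3  path d0:H1→d1:-→d2:-→d3:-→d4:-→d5:-→d6:-→d7:-→d8:-→d9:-→d10:-→d11:-→d12:-→d13:-→d14:-→d15:-→d16:-→d17:-→d18:-→d19:-→d20:-→d21:-→d22:-→d23:H4  best=H4
  add 178.0.0.0/7 -> H3 at depth 7
  add 4.0.0.0/8 -> H5 at depth 8
  add 178.69.2.120/31 -> H0 at depth 31
  add 0.0.0.0/0 -> H0 at depth 0
  add 0.0.0.0/0 -> H5 at depth 0
  ? 223.42.98.29  path d0:H5→d1:-→d2:-→d3:-→d4:-→d5:-→d6:-→d7:-→d8:-→d9:-→d10:-→d11:-→d12:-→d13:-→d14:-→d15:-→d16:-→d17:-→d18:-→d19:-→d20:-→d21:-→d22:-→d23:H4  best=H4
  add 178.69.2.121/32 -> H3 at depth 32
  add 0.0.0.0/0 -> H3 at depth 0
  ? 211.198.103.230  path d0:H3→d1:-→d2:-→d3:-→d4:-  best=H3
  add 4.220.119.208/28 -> H2 at depth 28
  add 223.32.0.0/12 -> H3 at depth 12
  add 223.0.0.0/10 -> H0 at depth 10
  add 4.0.0.0/8 -> H4 at depth 8

== LOOKUPS ==
["H1","H2","H1","H4","H1","H3","H4","H4","H4","H3"]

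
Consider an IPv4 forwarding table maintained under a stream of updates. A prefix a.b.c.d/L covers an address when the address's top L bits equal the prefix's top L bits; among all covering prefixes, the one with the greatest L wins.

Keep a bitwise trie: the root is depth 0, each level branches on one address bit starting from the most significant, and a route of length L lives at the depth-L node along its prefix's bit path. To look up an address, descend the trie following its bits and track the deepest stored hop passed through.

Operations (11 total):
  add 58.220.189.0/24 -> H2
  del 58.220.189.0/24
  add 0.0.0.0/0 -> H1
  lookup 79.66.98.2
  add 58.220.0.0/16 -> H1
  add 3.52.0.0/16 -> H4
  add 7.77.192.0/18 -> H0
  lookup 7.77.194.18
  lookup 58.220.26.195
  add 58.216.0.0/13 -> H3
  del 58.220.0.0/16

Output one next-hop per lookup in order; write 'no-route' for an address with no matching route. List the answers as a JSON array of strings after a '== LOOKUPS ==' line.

Process each operation:
  + 58.220.189.0/24 (H2) depth=24
  - 58.220.189.0/24 clear@24
  + 0.0.0.0/0 (H1) depth=0
  Q 79.66.98.2: descend 0 ; hops seen [H1] ; pick H1
  + 58.220.0.0/16 (H1) depth=16
  + 3.52.0.0/16 (H4) depth=16
  + 7.77.192.0/18 (H0) depth=18
  Q 7.77.194.18: descend 000001110100110111 ; hops seen [H1,H0] ; pick H0
  Q 58.220.26.195: descend 0011101011011100 ; hops seen [H1,H1] ; pick H1
  + 58.216.0.0/13 (H3) depth=13
  - 58.220.0.0/16 clear@16

== LOOKUPS ==
["H1","H0","H1"]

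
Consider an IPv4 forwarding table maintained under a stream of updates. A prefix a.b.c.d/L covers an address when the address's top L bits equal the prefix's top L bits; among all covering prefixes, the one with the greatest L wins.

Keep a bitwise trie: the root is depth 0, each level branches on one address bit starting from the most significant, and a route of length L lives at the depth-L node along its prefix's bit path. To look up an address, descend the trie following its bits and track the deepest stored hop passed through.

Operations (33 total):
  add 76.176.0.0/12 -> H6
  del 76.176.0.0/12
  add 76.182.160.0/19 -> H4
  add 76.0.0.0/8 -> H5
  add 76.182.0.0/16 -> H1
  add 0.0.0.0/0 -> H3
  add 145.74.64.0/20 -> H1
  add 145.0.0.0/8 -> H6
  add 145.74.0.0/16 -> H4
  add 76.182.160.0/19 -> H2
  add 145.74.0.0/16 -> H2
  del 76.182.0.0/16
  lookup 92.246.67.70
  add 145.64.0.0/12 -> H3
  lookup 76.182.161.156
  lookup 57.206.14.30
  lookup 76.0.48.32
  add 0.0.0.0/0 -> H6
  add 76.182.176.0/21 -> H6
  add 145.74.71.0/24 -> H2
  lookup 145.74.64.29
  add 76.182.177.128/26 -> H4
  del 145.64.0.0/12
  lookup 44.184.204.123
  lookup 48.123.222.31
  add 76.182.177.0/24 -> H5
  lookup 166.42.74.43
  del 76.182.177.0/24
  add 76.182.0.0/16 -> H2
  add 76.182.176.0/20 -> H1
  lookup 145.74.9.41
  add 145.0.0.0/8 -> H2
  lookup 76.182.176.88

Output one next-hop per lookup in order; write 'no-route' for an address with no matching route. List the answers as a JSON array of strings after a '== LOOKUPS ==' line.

Process each operation:
  add 76.176.0.0/12 -> H6 at depth 12
  del 76.176.0.0/12 (clear depth 12)
  add 76.182.160.0/19 -> H4 at depth 19
  add 76.0.0.0/8 -> H5 at depth 8
  add 76.182.0.0/16 -> H1 at depth 16
  add 0.0.0.0/0 -> H3 at depth 0
  add 145.74.64.0/20 -> H1 at depth 20
  add 145.0.0.0/8 -> H6 at depth 8
  add 145.74.0.0/16 -> H4 at depth 16
  add 76.182.160.0/19 -> H2 at depth 19
  add 145.74.0.0/16 -> H2 at depth 16
  del 76.182.0.0/16 (clear depth 16)
  lookup 92.246.67.70: bits 010 walk d0:H3→d1:-→d2:-→d3:- -> H3
  add 145.64.0.0/12 -> H3 at depth 12
  lookup 76.182.161.156: bits 0100110010110110101 walk d0:H3→d1:-→d2:-→d3:-→d4:-→d5:-→d6:-→d7:-→d8:H5→d9:-→d10:-→d11:-→d12:-→d13:-→d14:-→d15:-→d16:-→d17:-→d18:-→d19:H2 -> H2
  lookup 57.206.14.30: bits 0 walk d0:H3→d1:- -> H3
  lookup 76.0.48.32: bits 01001100 walk d0:H3→d1:-→d2:-→d3:-→d4:-→d5:-→d6:-→d7:-→d8:H5 -> H5
  add 0.0.0.0/0 -> H6 at depth 0
  add 76.182.176.0/21 -> H6 at depth 21
  add 145.74.71.0/24 -> H2 at depth 24
  lookup 145.74.64.29: bits 100100010100101001000 walk d0:H6→d1:-→d2:-→d3:-→d4:-→d5:-→d6:-→d7:-→d8:H6→d9:-→d10:-→d11:-→d12:H3→d13:-→d14:-→d15:-→d16:H2→d17:-→d18:-→d19:-→d20:H1→d21:- -> H1
  add 76.182.177.128/26 -> H4 at depth 26
  del 145.64.0.0/12 (clear depth 12)
  lookup 44.184.204.123: bits 0 walk d0:H6→d1:- -> H6
  lookup 48.123.222.31: bits 0 walk d0:H6→d1:- -> H6
  add 76.182.177.0/24 -> H5 at depth 24
  lookup 166.42.74.43: bits 10 walk d0:H6→d1:-→d2:- -> H6
  del 76.182.177.0/24 (clear depth 24)
  add 76.182.0.0/16 -> H2 at depth 16
  add 76.182.176.0/20 -> H1 at depth 20
  lookup 145.74.9.41: bits 10010001010010100 walk d0:H6→d1:-→d2:-→d3:-→d4:-→d5:-→d6:-→d7:-→d8:H6→d9:-→d10:-→d11:-→d12:-→d13:-→d14:-→d15:-→d16:H2→d17:- -> H2
  add 145.0.0.0/8 -> H2 at depth 8
  lookup 76.182.176.88: bits 01001100101101101011000 walk d0:H6→d1:-→d2:-→d3:-→d4:-→d5:-→d6:-→d7:-→d8:H5→d9:-→d10:-→d11:-→d12:-→d13:-→d14:-→d15:-→d16:H2→d17:-→d18:-→d19:H2→d20:H1→d21:H6→d22:-→d23:- -> H6

== LOOKUPS ==
["H3","H2","H3","H5","H1","H6","H6","H6","H2","H6"]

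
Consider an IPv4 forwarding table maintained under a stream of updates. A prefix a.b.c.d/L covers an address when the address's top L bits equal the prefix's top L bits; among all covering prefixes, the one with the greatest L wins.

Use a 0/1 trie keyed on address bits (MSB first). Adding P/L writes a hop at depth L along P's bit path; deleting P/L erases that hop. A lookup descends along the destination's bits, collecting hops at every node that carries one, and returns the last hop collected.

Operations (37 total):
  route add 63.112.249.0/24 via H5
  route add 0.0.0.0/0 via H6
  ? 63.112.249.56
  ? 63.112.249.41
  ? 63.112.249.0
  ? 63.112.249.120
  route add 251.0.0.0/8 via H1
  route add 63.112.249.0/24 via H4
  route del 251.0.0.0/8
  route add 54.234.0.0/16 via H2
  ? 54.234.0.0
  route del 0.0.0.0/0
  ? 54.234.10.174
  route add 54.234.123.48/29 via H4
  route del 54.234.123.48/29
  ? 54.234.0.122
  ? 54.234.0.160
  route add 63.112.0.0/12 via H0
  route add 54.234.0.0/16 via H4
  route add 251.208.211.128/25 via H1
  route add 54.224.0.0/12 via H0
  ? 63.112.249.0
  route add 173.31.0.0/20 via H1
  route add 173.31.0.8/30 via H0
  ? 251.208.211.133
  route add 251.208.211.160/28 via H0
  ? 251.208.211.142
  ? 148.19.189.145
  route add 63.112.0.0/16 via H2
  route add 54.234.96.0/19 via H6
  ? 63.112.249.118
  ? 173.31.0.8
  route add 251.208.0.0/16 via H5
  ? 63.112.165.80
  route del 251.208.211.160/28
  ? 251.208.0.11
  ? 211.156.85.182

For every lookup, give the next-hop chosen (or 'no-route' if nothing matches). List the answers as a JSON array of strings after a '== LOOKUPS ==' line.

Trace:
  add 63.112.249.0/24 -> H5 at depth 24
  add 0.0.0.0/0 -> H6 at depth 0
  ? 63.112.249.56  path d0:H6→d1:-→d2:-→d3:-→d4:-→d5:-→d6:-→d7:-→d8:-→d9:-→d10:-→d11:-→d12:-→d13:-→d14:-→d15:-→d16:-→d17:-→d18:-→d19:-→d20:-→d21:-→d22:-→d23:-→d24:H5  best=H5
  ? 63.112.249.41  path d0:H6→d1:-→d2:-→d3:-→d4:-→d5:-→d6:-→d7:-→d8:-→d9:-→d10:-→d11:-→d12:-→d13:-→d14:-→d15:-→d16:-→d17:-→d18:-→d19:-→d20:-→d21:-→d22:-→d23:-→d24:H5  best=H5
  ? 63.112.249.0  path d0:H6→d1:-→d2:-→d3:-→d4:-→d5:-→d6:-→d7:-→d8:-→d9:-→d10:-→d11:-→d12:-→d13:-→d14:-→d15:-→d16:-→d17:-→d18:-→d19:-→d20:-→d21:-→d22:-→d23:-→d24:H5  best=H5
  ? 63.112.249.120  path d0:H6→d1:-→d2:-→d3:-→d4:-→d5:-→d6:-→d7:-→d8:-→d9:-→d10:-→d11:-→d12:-→d13:-→d14:-→d15:-→d16:-→d17:-→d18:-→d19:-→d20:-→d21:-→d22:-→d23:-→d24:H5  best=H5
  add 251.0.0.0/8 -> H1 at depth 8
  add 63.112.249.0/24 -> H4 at depth 24
  del 251.0.0.0/8 (clear depth 8)
  add 54.234.0.0/16 -> H2 at depth 16
  ? 54.234.0.0  path d0:H6→d1:-→d2:-→d3:-→d4:-→d5:-→d6:-→d7:-→d8:-→d9:-→d10:-→d11:-→d12:-→d13:-→d14:-→d15:-→d16:H2  best=H2
  del 0.0.0.0/0 (clear depth 0)
  ? 54.234.10.174  path d0:-→d1:-→d2:-→d3:-→d4:-→d5:-→d6:-→d7:-→d8:-→d9:-→d10:-→d11:-→d12:-→d13:-→d14:-→d15:-→d16:H2  best=H2
  add 54.234.123.48/29 -> H4 at depth 29
  del 54.234.123.48/29 (clear depth 29)
  ? 54.234.0.122  path d0:-→d1:-→d2:-→d3:-→d4:-→d5:-→d6:-→d7:-→d8:-→d9:-→d10:-→d11:-→d12:-→d13:-→d14:-→d15:-→d16:H2→d17:-  best=H2
  ? 54.234.0.160  path d0:-→d1:-→d2:-→d3:-→d4:-→d5:-→d6:-→d7:-→d8:-→d9:-→d10:-→d11:-→d12:-→d13:-→d14:-→d15:-→d16:H2→d17:-  best=H2
  add 63.112.0.0/12 -> H0 at depth 12
  add 54.234.0.0/16 -> H4 at depth 16
  add 251.208.211.128/25 -> H1 at depth 25
  add 54.224.0.0/12 -> H0 at depth 12
  ? 63.112.249.0  path d0:-→d1:-→d2:-→d3:-→d4:-→d5:-→d6:-→d7:-→d8:-→d9:-→d10:-→d11:-→d12:H0→d13:-→d14:-→d15:-→d16:-→d17:-→d18:-→d19:-→d20:-→d21:-→d22:-→d23:-→d24:H4  best=H4
  add 173.31.0.0/20 -> H1 at depth 20
  add 173.31.0.8/30 -> H0 at depth 30
  ? 251.208.211.133  path d0:-→d1:-→d2:-→d3:-→d4:-→d5:-→d6:-→d7:-→d8:-→d9:-→d10:-→d11:-→d12:-→d13:-→d14:-→d15:-→d16:-→d17:-→d18:-→d19:-→d20:-→d21:-→d22:-→d23:-→d24:-→d25:H1  best=H1
  add 251.208.211.160/28 -> H0 at depth 28
  ? 251.208.211.142  path d0:-→d1:-→d2:-→d3:-→d4:-→d5:-→d6:-→d7:-→d8:-→d9:-→d10:-→d11:-→d12:-→d13:-→d14:-→d15:-→d16:-→d17:-→d18:-→d19:-→d20:-→d21:-→d22:-→d23:-→d24:-→d25:H1→d26:-  best=H1
  ? 148.19.189.145  path d0:-→d1:-→d2:-  best=no-route
  add 63.112.0.0/16 -> H2 at depth 16
  add 54.234.96.0/19 -> H6 at depth 19
  ? 63.112.249.118  path d0:-→d1:-→d2:-→d3:-→d4:-→d5:-→d6:-→d7:-→d8:-→d9:-→d10:-→d11:-→d12:H0→d13:-→d14:-→d15:-→d16:H2→d17:-→d18:-→d19:-→d20:-→d21:-→d22:-→d23:-→d24:H4  best=H4
  ? 173.31.0.8  path d0:-→d1:-→d2:-→d3:-→d4:-→d5:-→d6:-→d7:-→d8:-→d9:-→d10:-→d11:-→d12:-→d13:-→d14:-→d15:-→d16:-→d17:-→d18:-→d19:-→d20:H1→d21:-→d22:-→d23:-→d24:-→d25:-→d26:-→d27:-→d28:-→d29:-→d30:H0  best=H0
  add 251.208.0.0/16 -> H5 at depth 16
  ? 63.112.165.80  path d0:-→d1:-→d2:-→d3:-→d4:-→d5:-→d6:-→d7:-→d8:-→d9:-→d10:-→d11:-→d12:H0→d13:-→d14:-→d15:-→d16:H2→d17:-  best=H2
  del 251.208.211.160/28 (clear depth 28)
  ? 251.208.0.11  path d0:-→d1:-→d2:-→d3:-→d4:-→d5:-→d6:-→d7:-→d8:-→d9:-→d10:-→d11:-→d12:-→d13:-→d14:-→d15:-→d16:H5  best=H5
  ? 211.156.85.182  path d0:-→d1:-→d2:-  best=no-route

== LOOKUPS ==
["H5","H5","H5","H5","H2","H2","H2","H2","H4","H1","H1","no-route","H4","H0","H2","H5","no-route"]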